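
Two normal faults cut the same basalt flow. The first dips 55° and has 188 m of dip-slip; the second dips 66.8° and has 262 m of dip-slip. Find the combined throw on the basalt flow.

395 m

throw_A = 188 × sin(55°) = 154 m
throw_B = 262 × sin(66.8°) = 240.8 m
total = 154 + 240.8 = 395 m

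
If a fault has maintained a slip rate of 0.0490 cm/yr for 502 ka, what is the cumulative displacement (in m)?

slip = rate × time = 0.0490 cm/yr × 502 ka = 246 m

246 m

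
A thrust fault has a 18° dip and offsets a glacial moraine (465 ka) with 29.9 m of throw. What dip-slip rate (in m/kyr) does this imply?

0.208 m/kyr

dip-slip = throw / sin(dip) = 29.9 m / sin(18°) = 96.76 m
rate = 96.76 m / 465 ka = 0.000208 m/yr = 0.208 m/kyr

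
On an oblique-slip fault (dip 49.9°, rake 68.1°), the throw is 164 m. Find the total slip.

dip-slip = throw / sin(dip) = 164 / sin(49.9°) = 214.4 m
net slip = dip-slip / sin(rake) = 214.4 / sin(68.1°) = 231 m

231 m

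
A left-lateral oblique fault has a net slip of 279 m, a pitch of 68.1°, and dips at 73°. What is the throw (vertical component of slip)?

248 m

dip-slip = net slip × sin(rake) = 279 m × sin(68.1°) = 258.9 m
throw = dip-slip × sin(dip) = 258.9 × sin(73°) = 248 m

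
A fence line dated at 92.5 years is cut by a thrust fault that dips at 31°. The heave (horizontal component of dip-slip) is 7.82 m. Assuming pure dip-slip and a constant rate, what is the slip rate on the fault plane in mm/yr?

98.6 mm/yr

dip-slip = heave / cos(dip) = 7.82 m / cos(31°) = 9.123 m
rate = 9.123 m / 92.5 years = 0.0986 m/yr = 98.6 mm/yr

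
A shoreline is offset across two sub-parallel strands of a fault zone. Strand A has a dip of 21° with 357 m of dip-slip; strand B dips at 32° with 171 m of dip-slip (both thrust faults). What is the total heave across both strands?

478 m

heave_A = 357 × cos(21°) = 333.3 m
heave_B = 171 × cos(32°) = 145 m
total = 333.3 + 145 = 478 m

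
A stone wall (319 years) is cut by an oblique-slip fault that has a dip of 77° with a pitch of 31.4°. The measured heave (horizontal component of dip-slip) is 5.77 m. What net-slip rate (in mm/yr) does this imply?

154 mm/yr

dip-slip = heave / cos(dip) = 5.77 / cos(77°) = 25.65 m
net slip = dip-slip / sin(rake) = 25.65 / sin(31.4°) = 49.23 m
rate = 49.23 m / 319 years = 0.154 m/yr = 154 mm/yr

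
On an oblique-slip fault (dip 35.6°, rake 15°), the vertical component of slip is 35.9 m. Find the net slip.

238 m

dip-slip = throw / sin(dip) = 35.9 / sin(35.6°) = 61.67 m
net slip = dip-slip / sin(rake) = 61.67 / sin(15°) = 238 m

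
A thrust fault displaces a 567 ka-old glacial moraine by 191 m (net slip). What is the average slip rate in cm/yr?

0.0337 cm/yr

rate = 191 m / 567 ka = 0.000337 m/yr = 0.0337 cm/yr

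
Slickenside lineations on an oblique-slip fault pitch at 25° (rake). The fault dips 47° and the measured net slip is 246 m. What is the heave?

70.9 m

dip-slip = net slip × sin(rake) = 246 m × sin(25°) = 104 m
heave = dip-slip × cos(dip) = 104 × cos(47°) = 70.9 m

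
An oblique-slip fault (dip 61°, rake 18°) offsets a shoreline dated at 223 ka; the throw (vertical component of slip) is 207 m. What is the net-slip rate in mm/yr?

dip-slip = throw / sin(dip) = 207 / sin(61°) = 236.7 m
net slip = dip-slip / sin(rake) = 236.7 / sin(18°) = 765.9 m
rate = 765.9 m / 223 ka = 0.00343 m/yr = 3.43 mm/yr

3.43 mm/yr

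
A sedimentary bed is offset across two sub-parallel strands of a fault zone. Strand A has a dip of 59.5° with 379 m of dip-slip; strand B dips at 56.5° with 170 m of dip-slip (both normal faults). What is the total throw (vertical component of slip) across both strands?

throw_A = 379 × sin(59.5°) = 326.6 m
throw_B = 170 × sin(56.5°) = 141.8 m
total = 326.6 + 141.8 = 468 m

468 m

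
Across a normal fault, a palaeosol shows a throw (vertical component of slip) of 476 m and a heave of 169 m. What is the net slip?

505 m

net slip = √(throw² + heave²) = √(476² + 169²) = 505 m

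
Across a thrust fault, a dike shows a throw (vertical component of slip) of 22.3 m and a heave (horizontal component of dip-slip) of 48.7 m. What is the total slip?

53.6 m

net slip = √(throw² + heave²) = √(22.3² + 48.7²) = 53.6 m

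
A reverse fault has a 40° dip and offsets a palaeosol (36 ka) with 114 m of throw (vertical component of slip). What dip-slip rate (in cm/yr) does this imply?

dip-slip = throw / sin(dip) = 114 m / sin(40°) = 177.4 m
rate = 177.4 m / 36 ka = 0.00493 m/yr = 0.493 cm/yr

0.493 cm/yr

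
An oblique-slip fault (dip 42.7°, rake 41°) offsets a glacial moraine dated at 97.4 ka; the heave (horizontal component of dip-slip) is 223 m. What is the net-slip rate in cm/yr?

dip-slip = heave / cos(dip) = 223 / cos(42.7°) = 303.4 m
net slip = dip-slip / sin(rake) = 303.4 / sin(41°) = 462.5 m
rate = 462.5 m / 97.4 ka = 0.00475 m/yr = 0.475 cm/yr

0.475 cm/yr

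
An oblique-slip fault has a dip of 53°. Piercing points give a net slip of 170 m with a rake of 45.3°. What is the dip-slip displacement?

121 m

dip-slip = net slip × sin(rake) = 170 m × sin(45.3°) = 121 m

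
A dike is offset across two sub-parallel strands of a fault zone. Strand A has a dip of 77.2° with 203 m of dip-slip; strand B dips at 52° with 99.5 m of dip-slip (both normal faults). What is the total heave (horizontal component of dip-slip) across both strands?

106 m

heave_A = 203 × cos(77.2°) = 44.97 m
heave_B = 99.5 × cos(52°) = 61.26 m
total = 44.97 + 61.26 = 106 m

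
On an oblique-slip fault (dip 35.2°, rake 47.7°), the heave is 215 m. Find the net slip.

dip-slip = heave / cos(dip) = 215 / cos(35.2°) = 263.1 m
net slip = dip-slip / sin(rake) = 263.1 / sin(47.7°) = 356 m

356 m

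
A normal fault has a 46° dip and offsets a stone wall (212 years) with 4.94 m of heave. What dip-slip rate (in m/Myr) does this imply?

33500 m/Myr

dip-slip = heave / cos(dip) = 4.94 m / cos(46°) = 7.111 m
rate = 7.111 m / 212 years = 0.0335 m/yr = 33500 m/Myr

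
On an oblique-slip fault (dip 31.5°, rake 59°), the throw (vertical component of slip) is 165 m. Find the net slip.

dip-slip = throw / sin(dip) = 165 / sin(31.5°) = 315.8 m
net slip = dip-slip / sin(rake) = 315.8 / sin(59°) = 368 m

368 m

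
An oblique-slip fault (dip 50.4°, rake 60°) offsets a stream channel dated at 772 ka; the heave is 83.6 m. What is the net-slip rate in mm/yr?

dip-slip = heave / cos(dip) = 83.6 / cos(50.4°) = 131.2 m
net slip = dip-slip / sin(rake) = 131.2 / sin(60°) = 151.4 m
rate = 151.4 m / 772 ka = 0.000196 m/yr = 0.196 mm/yr

0.196 mm/yr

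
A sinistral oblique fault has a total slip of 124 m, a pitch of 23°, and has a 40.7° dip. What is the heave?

dip-slip = net slip × sin(rake) = 124 m × sin(23°) = 48.45 m
heave = dip-slip × cos(dip) = 48.45 × cos(40.7°) = 36.7 m

36.7 m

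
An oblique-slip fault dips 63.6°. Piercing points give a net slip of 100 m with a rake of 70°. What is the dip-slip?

dip-slip = net slip × sin(rake) = 100 m × sin(70°) = 94 m

94 m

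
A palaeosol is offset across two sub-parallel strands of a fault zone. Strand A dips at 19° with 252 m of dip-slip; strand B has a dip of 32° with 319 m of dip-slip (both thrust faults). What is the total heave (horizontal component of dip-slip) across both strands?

509 m

heave_A = 252 × cos(19°) = 238.3 m
heave_B = 319 × cos(32°) = 270.5 m
total = 238.3 + 270.5 = 509 m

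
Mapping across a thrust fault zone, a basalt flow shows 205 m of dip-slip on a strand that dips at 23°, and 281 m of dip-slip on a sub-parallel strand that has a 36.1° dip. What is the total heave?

416 m

heave_A = 205 × cos(23°) = 188.7 m
heave_B = 281 × cos(36.1°) = 227 m
total = 188.7 + 227 = 416 m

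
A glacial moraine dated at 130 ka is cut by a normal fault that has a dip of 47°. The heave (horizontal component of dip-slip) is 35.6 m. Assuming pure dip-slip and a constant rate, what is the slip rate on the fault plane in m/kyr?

dip-slip = heave / cos(dip) = 35.6 m / cos(47°) = 52.20 m
rate = 52.20 m / 130 ka = 0.000402 m/yr = 0.402 m/kyr

0.402 m/kyr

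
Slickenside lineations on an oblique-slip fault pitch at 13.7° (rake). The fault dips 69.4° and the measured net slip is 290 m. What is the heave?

dip-slip = net slip × sin(rake) = 290 m × sin(13.7°) = 68.68 m
heave = dip-slip × cos(dip) = 68.68 × cos(69.4°) = 24.2 m

24.2 m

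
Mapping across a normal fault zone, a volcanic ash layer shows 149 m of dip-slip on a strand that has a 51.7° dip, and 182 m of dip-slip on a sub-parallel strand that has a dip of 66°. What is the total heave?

heave_A = 149 × cos(51.7°) = 92.35 m
heave_B = 182 × cos(66°) = 74.03 m
total = 92.35 + 74.03 = 166 m

166 m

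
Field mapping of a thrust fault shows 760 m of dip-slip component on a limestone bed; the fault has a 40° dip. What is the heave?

heave = dip-slip × cos(dip) = 760 m × cos(40°) = 582 m

582 m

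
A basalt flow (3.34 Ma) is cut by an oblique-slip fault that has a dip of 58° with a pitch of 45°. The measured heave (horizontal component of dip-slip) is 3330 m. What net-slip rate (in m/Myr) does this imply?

2660 m/Myr

dip-slip = heave / cos(dip) = 3330 / cos(58°) = 6284 m
net slip = dip-slip / sin(rake) = 6284 / sin(45°) = 8887 m
rate = 8887 m / 3.34 Ma = 0.00266 m/yr = 2660 m/Myr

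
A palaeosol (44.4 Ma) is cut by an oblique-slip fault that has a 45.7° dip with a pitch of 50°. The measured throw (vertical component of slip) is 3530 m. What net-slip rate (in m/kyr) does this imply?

dip-slip = throw / sin(dip) = 3530 / sin(45.7°) = 4932 m
net slip = dip-slip / sin(rake) = 4932 / sin(50°) = 6439 m
rate = 6439 m / 44.4 Ma = 0.000145 m/yr = 0.145 m/kyr

0.145 m/kyr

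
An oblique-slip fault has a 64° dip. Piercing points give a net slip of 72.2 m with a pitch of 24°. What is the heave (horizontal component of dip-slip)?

12.9 m

dip-slip = net slip × sin(rake) = 72.2 m × sin(24°) = 29.37 m
heave = dip-slip × cos(dip) = 29.37 × cos(64°) = 12.9 m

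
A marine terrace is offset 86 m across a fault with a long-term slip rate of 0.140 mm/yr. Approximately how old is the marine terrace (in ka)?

age = offset / rate = 86 m / (0.140 mm/yr) = 614000 yr = 614 ka

614 ka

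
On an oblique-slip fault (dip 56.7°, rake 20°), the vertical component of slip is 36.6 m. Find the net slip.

dip-slip = throw / sin(dip) = 36.6 / sin(56.7°) = 43.79 m
net slip = dip-slip / sin(rake) = 43.79 / sin(20°) = 128 m

128 m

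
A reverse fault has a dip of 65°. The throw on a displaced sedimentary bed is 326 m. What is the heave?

152 m

heave = throw / tan(dip) = 326 / tan(65°) = 152 m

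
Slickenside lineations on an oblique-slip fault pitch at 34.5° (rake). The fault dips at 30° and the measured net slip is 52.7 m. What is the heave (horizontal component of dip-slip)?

dip-slip = net slip × sin(rake) = 52.7 m × sin(34.5°) = 29.85 m
heave = dip-slip × cos(dip) = 29.85 × cos(30°) = 25.9 m

25.9 m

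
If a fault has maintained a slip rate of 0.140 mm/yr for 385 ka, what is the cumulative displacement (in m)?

53.9 m

slip = rate × time = 0.140 mm/yr × 385 ka = 53.9 m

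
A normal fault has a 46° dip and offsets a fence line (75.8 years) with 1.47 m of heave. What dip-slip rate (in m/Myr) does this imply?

dip-slip = heave / cos(dip) = 1.47 m / cos(46°) = 2.116 m
rate = 2.116 m / 75.8 years = 0.0279 m/yr = 27900 m/Myr

27900 m/Myr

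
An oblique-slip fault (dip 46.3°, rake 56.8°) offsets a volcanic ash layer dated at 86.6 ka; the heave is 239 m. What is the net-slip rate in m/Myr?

dip-slip = heave / cos(dip) = 239 / cos(46.3°) = 345.9 m
net slip = dip-slip / sin(rake) = 345.9 / sin(56.8°) = 413.4 m
rate = 413.4 m / 86.6 ka = 0.00477 m/yr = 4770 m/Myr

4770 m/Myr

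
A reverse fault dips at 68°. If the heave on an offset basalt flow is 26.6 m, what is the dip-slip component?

71 m

dip-slip = heave / cos(dip) = 26.6 / cos(68°) = 71 m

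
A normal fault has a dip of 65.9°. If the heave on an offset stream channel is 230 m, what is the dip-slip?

dip-slip = heave / cos(dip) = 230 / cos(65.9°) = 563 m

563 m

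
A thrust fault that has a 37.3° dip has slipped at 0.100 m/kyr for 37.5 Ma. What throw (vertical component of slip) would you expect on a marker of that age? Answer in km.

2.27 km

dip-slip = rate × time = 0.100 m/kyr × 37.5 Ma = 3750 m
throw = dip-slip × sin(dip) = 3750 × sin(37.3°) = 2270 m = 2.27 km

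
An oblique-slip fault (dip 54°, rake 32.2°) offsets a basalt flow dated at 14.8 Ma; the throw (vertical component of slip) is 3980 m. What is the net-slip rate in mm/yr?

0.624 mm/yr

dip-slip = throw / sin(dip) = 3980 / sin(54°) = 4920 m
net slip = dip-slip / sin(rake) = 4920 / sin(32.2°) = 9232 m
rate = 9232 m / 14.8 Ma = 0.000624 m/yr = 0.624 mm/yr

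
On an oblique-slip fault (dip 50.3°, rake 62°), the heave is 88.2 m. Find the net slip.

156 m

dip-slip = heave / cos(dip) = 88.2 / cos(50.3°) = 138.1 m
net slip = dip-slip / sin(rake) = 138.1 / sin(62°) = 156 m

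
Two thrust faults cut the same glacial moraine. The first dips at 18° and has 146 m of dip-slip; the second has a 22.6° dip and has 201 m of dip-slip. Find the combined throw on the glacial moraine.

throw_A = 146 × sin(18°) = 45.12 m
throw_B = 201 × sin(22.6°) = 77.24 m
total = 45.12 + 77.24 = 122 m

122 m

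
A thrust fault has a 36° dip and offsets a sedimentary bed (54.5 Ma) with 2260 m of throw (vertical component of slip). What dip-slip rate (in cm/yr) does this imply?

dip-slip = throw / sin(dip) = 2260 m / sin(36°) = 3845 m
rate = 3845 m / 54.5 Ma = 0.0000705 m/yr = 0.00705 cm/yr

0.00705 cm/yr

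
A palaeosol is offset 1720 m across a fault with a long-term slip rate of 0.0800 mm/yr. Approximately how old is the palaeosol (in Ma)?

21.5 Ma

age = offset / rate = 1720 m / (0.0800 mm/yr) = 2.15e+07 yr = 21.5 Ma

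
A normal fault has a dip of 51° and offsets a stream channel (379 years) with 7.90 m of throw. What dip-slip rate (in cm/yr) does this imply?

2.68 cm/yr

dip-slip = throw / sin(dip) = 7.90 m / sin(51°) = 10.17 m
rate = 10.17 m / 379 years = 0.0268 m/yr = 2.68 cm/yr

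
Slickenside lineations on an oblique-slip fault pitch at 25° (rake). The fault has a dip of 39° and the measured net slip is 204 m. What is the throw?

54.3 m

dip-slip = net slip × sin(rake) = 204 m × sin(25°) = 86.21 m
throw = dip-slip × sin(dip) = 86.21 × sin(39°) = 54.3 m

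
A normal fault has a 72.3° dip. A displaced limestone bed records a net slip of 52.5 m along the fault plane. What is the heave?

16 m

heave = dip-slip × cos(dip) = 52.5 m × cos(72.3°) = 16 m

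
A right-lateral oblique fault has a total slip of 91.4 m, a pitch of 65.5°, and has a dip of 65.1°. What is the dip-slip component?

83.2 m

dip-slip = net slip × sin(rake) = 91.4 m × sin(65.5°) = 83.2 m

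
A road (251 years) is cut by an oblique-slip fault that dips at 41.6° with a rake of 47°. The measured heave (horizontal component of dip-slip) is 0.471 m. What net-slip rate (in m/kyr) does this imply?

dip-slip = heave / cos(dip) = 0.471 / cos(41.6°) = 0.6298 m
net slip = dip-slip / sin(rake) = 0.6298 / sin(47°) = 0.8612 m
rate = 0.8612 m / 251 years = 0.00343 m/yr = 3.43 m/kyr

3.43 m/kyr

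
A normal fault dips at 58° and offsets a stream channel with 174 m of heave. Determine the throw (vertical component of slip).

throw = heave × tan(dip) = 174 × tan(58°) = 278 m

278 m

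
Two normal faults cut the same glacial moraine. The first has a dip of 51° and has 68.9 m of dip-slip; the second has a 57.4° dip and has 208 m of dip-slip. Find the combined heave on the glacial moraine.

heave_A = 68.9 × cos(51°) = 43.36 m
heave_B = 208 × cos(57.4°) = 112.1 m
total = 43.36 + 112.1 = 155 m

155 m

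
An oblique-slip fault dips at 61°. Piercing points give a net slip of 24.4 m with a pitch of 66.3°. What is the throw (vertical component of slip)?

dip-slip = net slip × sin(rake) = 24.4 m × sin(66.3°) = 22.34 m
throw = dip-slip × sin(dip) = 22.34 × sin(61°) = 19.5 m

19.5 m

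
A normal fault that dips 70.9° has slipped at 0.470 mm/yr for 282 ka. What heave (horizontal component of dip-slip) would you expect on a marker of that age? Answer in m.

dip-slip = rate × time = 0.470 mm/yr × 282 ka = 132.5 m
heave = dip-slip × cos(dip) = 132.5 × cos(70.9°) = 43.4 m

43.4 m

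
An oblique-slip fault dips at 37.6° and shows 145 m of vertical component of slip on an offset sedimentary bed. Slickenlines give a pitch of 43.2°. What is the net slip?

347 m

dip-slip = throw / sin(dip) = 145 / sin(37.6°) = 237.6 m
net slip = dip-slip / sin(rake) = 237.6 / sin(43.2°) = 347 m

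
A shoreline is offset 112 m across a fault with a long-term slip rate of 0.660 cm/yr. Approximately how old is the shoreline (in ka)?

age = offset / rate = 112 m / (0.660 cm/yr) = 17000 yr = 17 ka

17 ka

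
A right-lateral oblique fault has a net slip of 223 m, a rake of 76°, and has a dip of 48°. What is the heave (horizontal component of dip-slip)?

dip-slip = net slip × sin(rake) = 223 m × sin(76°) = 216.4 m
heave = dip-slip × cos(dip) = 216.4 × cos(48°) = 145 m

145 m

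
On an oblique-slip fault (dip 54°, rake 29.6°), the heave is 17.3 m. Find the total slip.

59.6 m

dip-slip = heave / cos(dip) = 17.3 / cos(54°) = 29.43 m
net slip = dip-slip / sin(rake) = 29.43 / sin(29.6°) = 59.6 m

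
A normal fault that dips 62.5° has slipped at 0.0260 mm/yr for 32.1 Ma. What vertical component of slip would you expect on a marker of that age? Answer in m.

dip-slip = rate × time = 0.0260 mm/yr × 32.1 Ma = 834.6 m
throw = dip-slip × sin(dip) = 834.6 × sin(62.5°) = 740 m

740 m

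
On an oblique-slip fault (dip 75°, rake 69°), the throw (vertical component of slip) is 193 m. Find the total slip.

214 m

dip-slip = throw / sin(dip) = 193 / sin(75°) = 199.8 m
net slip = dip-slip / sin(rake) = 199.8 / sin(69°) = 214 m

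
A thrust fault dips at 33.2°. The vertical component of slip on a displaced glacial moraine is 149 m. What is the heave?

228 m

heave = throw / tan(dip) = 149 / tan(33.2°) = 228 m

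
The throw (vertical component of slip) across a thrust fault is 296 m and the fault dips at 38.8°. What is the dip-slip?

472 m

dip-slip = throw / sin(dip) = 296 / sin(38.8°) = 472 m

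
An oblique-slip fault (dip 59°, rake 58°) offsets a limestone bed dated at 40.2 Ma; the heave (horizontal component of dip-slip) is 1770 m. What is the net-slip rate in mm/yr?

dip-slip = heave / cos(dip) = 1770 / cos(59°) = 3437 m
net slip = dip-slip / sin(rake) = 3437 / sin(58°) = 4052 m
rate = 4052 m / 40.2 Ma = 0.000101 m/yr = 0.101 mm/yr

0.101 mm/yr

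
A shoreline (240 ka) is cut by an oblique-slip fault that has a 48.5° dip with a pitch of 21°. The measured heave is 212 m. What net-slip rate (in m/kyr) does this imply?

dip-slip = heave / cos(dip) = 212 / cos(48.5°) = 319.9 m
net slip = dip-slip / sin(rake) = 319.9 / sin(21°) = 892.8 m
rate = 892.8 m / 240 ka = 0.00372 m/yr = 3.72 m/kyr

3.72 m/kyr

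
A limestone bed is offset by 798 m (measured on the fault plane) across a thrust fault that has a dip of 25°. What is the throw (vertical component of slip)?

throw = dip-slip × sin(dip) = 798 m × sin(25°) = 337 m

337 m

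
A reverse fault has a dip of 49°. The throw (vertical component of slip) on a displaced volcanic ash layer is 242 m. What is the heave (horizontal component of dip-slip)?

heave = throw / tan(dip) = 242 / tan(49°) = 210 m

210 m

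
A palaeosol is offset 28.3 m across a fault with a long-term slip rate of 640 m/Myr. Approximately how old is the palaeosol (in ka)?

age = offset / rate = 28.3 m / (640 m/Myr) = 44200 yr = 44.2 ka

44.2 ka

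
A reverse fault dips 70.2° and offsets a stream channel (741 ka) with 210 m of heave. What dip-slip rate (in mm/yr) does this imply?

dip-slip = heave / cos(dip) = 210 m / cos(70.2°) = 619.9 m
rate = 619.9 m / 741 ka = 0.000837 m/yr = 0.837 mm/yr

0.837 mm/yr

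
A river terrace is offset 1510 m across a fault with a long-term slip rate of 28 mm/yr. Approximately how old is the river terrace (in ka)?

53.9 ka

age = offset / rate = 1510 m / (28 mm/yr) = 53900 yr = 53.9 ka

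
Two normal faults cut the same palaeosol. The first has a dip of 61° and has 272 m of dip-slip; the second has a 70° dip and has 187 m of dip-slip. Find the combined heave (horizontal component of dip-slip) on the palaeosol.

196 m

heave_A = 272 × cos(61°) = 131.9 m
heave_B = 187 × cos(70°) = 63.96 m
total = 131.9 + 63.96 = 196 m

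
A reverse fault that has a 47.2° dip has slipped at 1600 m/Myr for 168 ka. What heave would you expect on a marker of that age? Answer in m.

183 m

dip-slip = rate × time = 1600 m/Myr × 168 ka = 268.8 m
heave = dip-slip × cos(dip) = 268.8 × cos(47.2°) = 183 m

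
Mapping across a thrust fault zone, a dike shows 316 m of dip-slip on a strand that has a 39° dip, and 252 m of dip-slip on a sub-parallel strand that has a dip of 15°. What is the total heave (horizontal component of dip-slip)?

heave_A = 316 × cos(39°) = 245.6 m
heave_B = 252 × cos(15°) = 243.4 m
total = 245.6 + 243.4 = 489 m

489 m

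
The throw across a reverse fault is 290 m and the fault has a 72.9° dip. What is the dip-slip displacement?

303 m

dip-slip = throw / sin(dip) = 290 / sin(72.9°) = 303 m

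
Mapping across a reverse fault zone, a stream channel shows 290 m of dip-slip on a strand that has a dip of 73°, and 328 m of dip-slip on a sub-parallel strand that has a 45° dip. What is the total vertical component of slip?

509 m

throw_A = 290 × sin(73°) = 277.3 m
throw_B = 328 × sin(45°) = 231.9 m
total = 277.3 + 231.9 = 509 m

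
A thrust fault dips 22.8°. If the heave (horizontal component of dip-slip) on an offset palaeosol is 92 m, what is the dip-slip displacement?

99.8 m

dip-slip = heave / cos(dip) = 92 / cos(22.8°) = 99.8 m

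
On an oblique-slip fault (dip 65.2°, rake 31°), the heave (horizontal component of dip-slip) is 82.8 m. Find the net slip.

383 m

dip-slip = heave / cos(dip) = 82.8 / cos(65.2°) = 197.4 m
net slip = dip-slip / sin(rake) = 197.4 / sin(31°) = 383 m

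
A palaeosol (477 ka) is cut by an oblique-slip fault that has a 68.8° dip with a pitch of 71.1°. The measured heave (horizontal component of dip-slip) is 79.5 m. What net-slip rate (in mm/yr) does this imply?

0.487 mm/yr

dip-slip = heave / cos(dip) = 79.5 / cos(68.8°) = 219.8 m
net slip = dip-slip / sin(rake) = 219.8 / sin(71.1°) = 232.4 m
rate = 232.4 m / 477 ka = 0.000487 m/yr = 0.487 mm/yr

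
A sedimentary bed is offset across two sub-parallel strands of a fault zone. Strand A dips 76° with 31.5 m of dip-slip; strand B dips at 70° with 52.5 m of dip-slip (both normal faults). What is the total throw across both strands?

79.9 m

throw_A = 31.5 × sin(76°) = 30.56 m
throw_B = 52.5 × sin(70°) = 49.33 m
total = 30.56 + 49.33 = 79.9 m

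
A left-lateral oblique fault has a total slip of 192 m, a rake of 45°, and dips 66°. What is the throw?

dip-slip = net slip × sin(rake) = 192 m × sin(45°) = 135.8 m
throw = dip-slip × sin(dip) = 135.8 × sin(66°) = 124 m

124 m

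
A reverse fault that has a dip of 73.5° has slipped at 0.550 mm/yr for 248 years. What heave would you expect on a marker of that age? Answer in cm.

dip-slip = rate × time = 0.550 mm/yr × 248 years = 0.1364 m
heave = dip-slip × cos(dip) = 0.1364 × cos(73.5°) = 0.0387 m = 3.87 cm

3.87 cm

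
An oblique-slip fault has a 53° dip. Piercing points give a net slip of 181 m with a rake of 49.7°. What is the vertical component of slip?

dip-slip = net slip × sin(rake) = 181 m × sin(49.7°) = 138 m
throw = dip-slip × sin(dip) = 138 × sin(53°) = 110 m

110 m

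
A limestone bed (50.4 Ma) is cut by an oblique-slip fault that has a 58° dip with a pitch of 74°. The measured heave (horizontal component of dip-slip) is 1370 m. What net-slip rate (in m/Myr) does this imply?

dip-slip = heave / cos(dip) = 1370 / cos(58°) = 2585 m
net slip = dip-slip / sin(rake) = 2585 / sin(74°) = 2689 m
rate = 2689 m / 50.4 Ma = 0.0000534 m/yr = 53.4 m/Myr

53.4 m/Myr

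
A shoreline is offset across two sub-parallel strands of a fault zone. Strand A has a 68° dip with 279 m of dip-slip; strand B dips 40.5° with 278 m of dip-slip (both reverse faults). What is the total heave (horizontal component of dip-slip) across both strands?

heave_A = 279 × cos(68°) = 104.5 m
heave_B = 278 × cos(40.5°) = 211.4 m
total = 104.5 + 211.4 = 316 m

316 m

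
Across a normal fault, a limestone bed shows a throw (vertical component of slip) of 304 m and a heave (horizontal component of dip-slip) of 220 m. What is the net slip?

375 m

net slip = √(throw² + heave²) = √(304² + 220²) = 375 m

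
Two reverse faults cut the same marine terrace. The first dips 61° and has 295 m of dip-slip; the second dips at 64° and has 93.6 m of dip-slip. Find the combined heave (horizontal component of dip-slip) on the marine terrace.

heave_A = 295 × cos(61°) = 143 m
heave_B = 93.6 × cos(64°) = 41.03 m
total = 143 + 41.03 = 184 m

184 m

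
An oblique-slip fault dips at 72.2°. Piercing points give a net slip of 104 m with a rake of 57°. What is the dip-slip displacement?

87.2 m

dip-slip = net slip × sin(rake) = 104 m × sin(57°) = 87.2 m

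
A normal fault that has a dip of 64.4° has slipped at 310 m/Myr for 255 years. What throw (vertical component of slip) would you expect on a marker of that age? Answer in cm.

7.13 cm

dip-slip = rate × time = 310 m/Myr × 255 years = 0.07905 m
throw = dip-slip × sin(dip) = 0.07905 × sin(64.4°) = 0.0713 m = 7.13 cm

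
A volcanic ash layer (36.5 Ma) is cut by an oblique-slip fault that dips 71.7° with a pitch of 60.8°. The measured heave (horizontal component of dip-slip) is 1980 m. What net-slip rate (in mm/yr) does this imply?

0.198 mm/yr

dip-slip = heave / cos(dip) = 1980 / cos(71.7°) = 6306 m
net slip = dip-slip / sin(rake) = 6306 / sin(60.8°) = 7224 m
rate = 7224 m / 36.5 Ma = 0.000198 m/yr = 0.198 mm/yr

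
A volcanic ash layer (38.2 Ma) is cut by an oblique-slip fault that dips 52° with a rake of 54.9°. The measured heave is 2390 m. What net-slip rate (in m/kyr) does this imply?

dip-slip = heave / cos(dip) = 2390 / cos(52°) = 3882 m
net slip = dip-slip / sin(rake) = 3882 / sin(54.9°) = 4745 m
rate = 4745 m / 38.2 Ma = 0.000124 m/yr = 0.124 m/kyr

0.124 m/kyr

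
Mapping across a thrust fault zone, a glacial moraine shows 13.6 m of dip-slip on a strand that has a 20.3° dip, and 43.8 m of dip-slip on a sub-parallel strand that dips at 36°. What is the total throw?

30.5 m

throw_A = 13.6 × sin(20.3°) = 4.718 m
throw_B = 43.8 × sin(36°) = 25.74 m
total = 4.718 + 25.74 = 30.5 m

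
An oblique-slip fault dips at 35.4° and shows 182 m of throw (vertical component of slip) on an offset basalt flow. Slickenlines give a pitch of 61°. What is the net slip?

dip-slip = throw / sin(dip) = 182 / sin(35.4°) = 314.2 m
net slip = dip-slip / sin(rake) = 314.2 / sin(61°) = 359 m

359 m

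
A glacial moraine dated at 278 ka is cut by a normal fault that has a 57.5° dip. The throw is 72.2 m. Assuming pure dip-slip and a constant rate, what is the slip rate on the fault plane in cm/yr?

dip-slip = throw / sin(dip) = 72.2 m / sin(57.5°) = 85.61 m
rate = 85.61 m / 278 ka = 0.000308 m/yr = 0.0308 cm/yr

0.0308 cm/yr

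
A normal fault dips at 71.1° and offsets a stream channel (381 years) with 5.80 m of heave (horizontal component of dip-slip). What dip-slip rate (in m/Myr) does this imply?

dip-slip = heave / cos(dip) = 5.80 m / cos(71.1°) = 17.91 m
rate = 17.91 m / 381 years = 0.0470 m/yr = 47000 m/Myr

47000 m/Myr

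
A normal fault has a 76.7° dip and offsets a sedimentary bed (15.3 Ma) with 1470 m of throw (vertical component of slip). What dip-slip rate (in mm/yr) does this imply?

dip-slip = throw / sin(dip) = 1470 m / sin(76.7°) = 1511 m
rate = 1511 m / 15.3 Ma = 0.0000987 m/yr = 0.0987 mm/yr

0.0987 mm/yr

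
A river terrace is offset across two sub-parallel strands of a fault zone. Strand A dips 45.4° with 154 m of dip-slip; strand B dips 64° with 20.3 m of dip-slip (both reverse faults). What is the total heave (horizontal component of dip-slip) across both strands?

117 m

heave_A = 154 × cos(45.4°) = 108.1 m
heave_B = 20.3 × cos(64°) = 8.899 m
total = 108.1 + 8.899 = 117 m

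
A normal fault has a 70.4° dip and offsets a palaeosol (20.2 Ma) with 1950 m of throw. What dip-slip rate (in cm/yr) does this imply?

0.0102 cm/yr

dip-slip = throw / sin(dip) = 1950 m / sin(70.4°) = 2070 m
rate = 2070 m / 20.2 Ma = 0.000102 m/yr = 0.0102 cm/yr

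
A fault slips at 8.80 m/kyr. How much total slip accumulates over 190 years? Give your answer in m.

1.67 m

slip = rate × time = 8.80 m/kyr × 190 years = 1.67 m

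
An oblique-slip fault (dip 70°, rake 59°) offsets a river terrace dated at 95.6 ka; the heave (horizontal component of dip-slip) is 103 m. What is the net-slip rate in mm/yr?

dip-slip = heave / cos(dip) = 103 / cos(70°) = 301.2 m
net slip = dip-slip / sin(rake) = 301.2 / sin(59°) = 351.3 m
rate = 351.3 m / 95.6 ka = 0.00368 m/yr = 3.68 mm/yr

3.68 mm/yr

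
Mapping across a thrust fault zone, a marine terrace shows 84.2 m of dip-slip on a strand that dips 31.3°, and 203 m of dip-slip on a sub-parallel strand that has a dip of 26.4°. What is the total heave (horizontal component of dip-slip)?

heave_A = 84.2 × cos(31.3°) = 71.95 m
heave_B = 203 × cos(26.4°) = 181.8 m
total = 71.95 + 181.8 = 254 m

254 m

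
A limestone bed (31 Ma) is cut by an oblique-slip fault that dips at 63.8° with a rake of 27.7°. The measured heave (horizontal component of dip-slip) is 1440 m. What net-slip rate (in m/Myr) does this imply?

dip-slip = heave / cos(dip) = 1440 / cos(63.8°) = 3262 m
net slip = dip-slip / sin(rake) = 3262 / sin(27.7°) = 7017 m
rate = 7017 m / 31 Ma = 0.000226 m/yr = 226 m/Myr

226 m/Myr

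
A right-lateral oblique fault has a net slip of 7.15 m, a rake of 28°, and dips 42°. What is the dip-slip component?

dip-slip = net slip × sin(rake) = 7.15 m × sin(28°) = 3.36 m

3.36 m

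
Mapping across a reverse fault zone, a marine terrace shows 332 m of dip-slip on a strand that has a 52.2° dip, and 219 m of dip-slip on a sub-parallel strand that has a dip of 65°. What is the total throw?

461 m

throw_A = 332 × sin(52.2°) = 262.3 m
throw_B = 219 × sin(65°) = 198.5 m
total = 262.3 + 198.5 = 461 m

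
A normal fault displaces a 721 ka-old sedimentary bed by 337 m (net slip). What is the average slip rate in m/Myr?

rate = 337 m / 721 ka = 0.000467 m/yr = 467 m/Myr

467 m/Myr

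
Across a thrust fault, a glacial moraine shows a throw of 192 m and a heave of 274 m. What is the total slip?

335 m

net slip = √(throw² + heave²) = √(192² + 274²) = 335 m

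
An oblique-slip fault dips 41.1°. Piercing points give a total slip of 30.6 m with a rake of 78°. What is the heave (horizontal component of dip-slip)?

22.6 m

dip-slip = net slip × sin(rake) = 30.6 m × sin(78°) = 29.93 m
heave = dip-slip × cos(dip) = 29.93 × cos(41.1°) = 22.6 m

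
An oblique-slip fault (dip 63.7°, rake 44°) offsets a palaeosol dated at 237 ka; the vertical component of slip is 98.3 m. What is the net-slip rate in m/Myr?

666 m/Myr

dip-slip = throw / sin(dip) = 98.3 / sin(63.7°) = 109.7 m
net slip = dip-slip / sin(rake) = 109.7 / sin(44°) = 157.8 m
rate = 157.8 m / 237 ka = 0.000666 m/yr = 666 m/Myr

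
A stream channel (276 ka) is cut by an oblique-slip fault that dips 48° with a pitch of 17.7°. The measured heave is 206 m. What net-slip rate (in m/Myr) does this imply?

dip-slip = heave / cos(dip) = 206 / cos(48°) = 307.9 m
net slip = dip-slip / sin(rake) = 307.9 / sin(17.7°) = 1013 m
rate = 1013 m / 276 ka = 0.00367 m/yr = 3670 m/Myr

3670 m/Myr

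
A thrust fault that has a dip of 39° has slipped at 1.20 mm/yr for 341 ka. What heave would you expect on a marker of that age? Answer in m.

318 m

dip-slip = rate × time = 1.20 mm/yr × 341 ka = 409.2 m
heave = dip-slip × cos(dip) = 409.2 × cos(39°) = 318 m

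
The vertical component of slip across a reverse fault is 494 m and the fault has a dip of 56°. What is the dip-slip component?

596 m

dip-slip = throw / sin(dip) = 494 / sin(56°) = 596 m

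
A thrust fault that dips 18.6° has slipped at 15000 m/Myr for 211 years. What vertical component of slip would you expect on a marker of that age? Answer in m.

1.01 m

dip-slip = rate × time = 15000 m/Myr × 211 years = 3.165 m
throw = dip-slip × sin(dip) = 3.165 × sin(18.6°) = 1.01 m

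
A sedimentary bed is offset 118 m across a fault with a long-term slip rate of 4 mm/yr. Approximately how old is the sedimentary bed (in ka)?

29.5 ka

age = offset / rate = 118 m / (4 mm/yr) = 29500 yr = 29.5 ka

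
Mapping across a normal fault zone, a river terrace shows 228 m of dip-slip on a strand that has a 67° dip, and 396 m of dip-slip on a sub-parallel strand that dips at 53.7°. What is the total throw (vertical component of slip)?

throw_A = 228 × sin(67°) = 209.9 m
throw_B = 396 × sin(53.7°) = 319.1 m
total = 209.9 + 319.1 = 529 m

529 m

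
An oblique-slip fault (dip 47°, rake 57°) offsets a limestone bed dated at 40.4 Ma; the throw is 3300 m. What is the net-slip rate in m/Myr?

dip-slip = throw / sin(dip) = 3300 / sin(47°) = 4512 m
net slip = dip-slip / sin(rake) = 4512 / sin(57°) = 5380 m
rate = 5380 m / 40.4 Ma = 0.000133 m/yr = 133 m/Myr

133 m/Myr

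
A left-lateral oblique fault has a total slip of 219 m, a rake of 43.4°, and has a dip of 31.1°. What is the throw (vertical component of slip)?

77.7 m

dip-slip = net slip × sin(rake) = 219 m × sin(43.4°) = 150.5 m
throw = dip-slip × sin(dip) = 150.5 × sin(31.1°) = 77.7 m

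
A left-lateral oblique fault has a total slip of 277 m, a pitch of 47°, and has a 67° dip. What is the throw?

dip-slip = net slip × sin(rake) = 277 m × sin(47°) = 202.6 m
throw = dip-slip × sin(dip) = 202.6 × sin(67°) = 186 m

186 m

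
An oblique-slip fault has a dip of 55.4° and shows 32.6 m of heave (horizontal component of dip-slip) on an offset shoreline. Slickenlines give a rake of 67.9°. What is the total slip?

dip-slip = heave / cos(dip) = 32.6 / cos(55.4°) = 57.41 m
net slip = dip-slip / sin(rake) = 57.41 / sin(67.9°) = 62 m

62 m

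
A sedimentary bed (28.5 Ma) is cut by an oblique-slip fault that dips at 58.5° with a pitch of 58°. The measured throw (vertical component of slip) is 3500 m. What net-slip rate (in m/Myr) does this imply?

170 m/Myr

dip-slip = throw / sin(dip) = 3500 / sin(58.5°) = 4105 m
net slip = dip-slip / sin(rake) = 4105 / sin(58°) = 4840 m
rate = 4840 m / 28.5 Ma = 0.000170 m/yr = 170 m/Myr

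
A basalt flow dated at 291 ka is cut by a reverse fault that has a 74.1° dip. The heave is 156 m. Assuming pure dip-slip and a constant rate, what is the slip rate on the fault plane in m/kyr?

dip-slip = heave / cos(dip) = 156 m / cos(74.1°) = 569.4 m
rate = 569.4 m / 291 ka = 0.00196 m/yr = 1.96 m/kyr

1.96 m/kyr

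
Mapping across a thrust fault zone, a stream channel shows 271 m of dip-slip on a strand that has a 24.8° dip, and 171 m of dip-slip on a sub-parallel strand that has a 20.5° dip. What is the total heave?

heave_A = 271 × cos(24.8°) = 246 m
heave_B = 171 × cos(20.5°) = 160.2 m
total = 246 + 160.2 = 406 m

406 m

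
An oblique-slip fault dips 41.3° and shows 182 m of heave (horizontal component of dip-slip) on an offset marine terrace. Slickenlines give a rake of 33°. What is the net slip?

dip-slip = heave / cos(dip) = 182 / cos(41.3°) = 242.3 m
net slip = dip-slip / sin(rake) = 242.3 / sin(33°) = 445 m

445 m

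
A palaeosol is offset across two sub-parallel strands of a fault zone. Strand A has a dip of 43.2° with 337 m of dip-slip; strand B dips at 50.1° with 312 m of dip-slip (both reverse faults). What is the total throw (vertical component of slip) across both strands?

470 m

throw_A = 337 × sin(43.2°) = 230.7 m
throw_B = 312 × sin(50.1°) = 239.4 m
total = 230.7 + 239.4 = 470 m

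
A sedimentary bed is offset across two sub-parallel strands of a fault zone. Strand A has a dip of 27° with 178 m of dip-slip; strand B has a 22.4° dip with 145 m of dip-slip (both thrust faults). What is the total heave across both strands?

heave_A = 178 × cos(27°) = 158.6 m
heave_B = 145 × cos(22.4°) = 134.1 m
total = 158.6 + 134.1 = 293 m

293 m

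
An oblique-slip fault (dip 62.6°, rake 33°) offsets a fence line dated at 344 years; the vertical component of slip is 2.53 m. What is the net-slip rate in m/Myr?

15200 m/Myr

dip-slip = throw / sin(dip) = 2.53 / sin(62.6°) = 2.850 m
net slip = dip-slip / sin(rake) = 2.850 / sin(33°) = 5.232 m
rate = 5.232 m / 344 years = 0.0152 m/yr = 15200 m/Myr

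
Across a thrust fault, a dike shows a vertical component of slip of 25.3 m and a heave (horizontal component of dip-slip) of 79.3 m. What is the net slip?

net slip = √(throw² + heave²) = √(25.3² + 79.3²) = 83.2 m

83.2 m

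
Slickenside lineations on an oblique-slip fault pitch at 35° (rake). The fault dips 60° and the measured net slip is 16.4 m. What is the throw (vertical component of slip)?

8.15 m

dip-slip = net slip × sin(rake) = 16.4 m × sin(35°) = 9.407 m
throw = dip-slip × sin(dip) = 9.407 × sin(60°) = 8.15 m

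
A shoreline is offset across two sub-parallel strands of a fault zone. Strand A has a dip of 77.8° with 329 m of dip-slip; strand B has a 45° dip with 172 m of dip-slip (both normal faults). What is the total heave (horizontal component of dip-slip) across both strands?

heave_A = 329 × cos(77.8°) = 69.53 m
heave_B = 172 × cos(45°) = 121.6 m
total = 69.53 + 121.6 = 191 m

191 m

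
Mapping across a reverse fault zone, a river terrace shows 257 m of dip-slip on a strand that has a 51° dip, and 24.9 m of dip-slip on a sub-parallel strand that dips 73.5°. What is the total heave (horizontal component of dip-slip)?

heave_A = 257 × cos(51°) = 161.7 m
heave_B = 24.9 × cos(73.5°) = 7.072 m
total = 161.7 + 7.072 = 169 m

169 m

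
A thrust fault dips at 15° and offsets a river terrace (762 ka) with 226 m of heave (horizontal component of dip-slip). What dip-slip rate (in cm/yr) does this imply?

0.0307 cm/yr

dip-slip = heave / cos(dip) = 226 m / cos(15°) = 234 m
rate = 234 m / 762 ka = 0.000307 m/yr = 0.0307 cm/yr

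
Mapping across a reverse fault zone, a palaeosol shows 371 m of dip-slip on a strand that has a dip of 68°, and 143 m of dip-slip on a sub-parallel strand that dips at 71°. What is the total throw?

throw_A = 371 × sin(68°) = 344 m
throw_B = 143 × sin(71°) = 135.2 m
total = 344 + 135.2 = 479 m

479 m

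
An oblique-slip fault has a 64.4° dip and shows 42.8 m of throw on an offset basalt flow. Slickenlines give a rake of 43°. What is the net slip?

dip-slip = throw / sin(dip) = 42.8 / sin(64.4°) = 47.46 m
net slip = dip-slip / sin(rake) = 47.46 / sin(43°) = 69.6 m

69.6 m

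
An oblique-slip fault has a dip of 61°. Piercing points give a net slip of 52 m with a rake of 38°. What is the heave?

dip-slip = net slip × sin(rake) = 52 m × sin(38°) = 32.01 m
heave = dip-slip × cos(dip) = 32.01 × cos(61°) = 15.5 m

15.5 m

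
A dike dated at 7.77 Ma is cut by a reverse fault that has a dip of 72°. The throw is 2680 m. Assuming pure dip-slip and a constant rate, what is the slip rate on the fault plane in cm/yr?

dip-slip = throw / sin(dip) = 2680 m / sin(72°) = 2818 m
rate = 2818 m / 7.77 Ma = 0.000363 m/yr = 0.0363 cm/yr

0.0363 cm/yr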